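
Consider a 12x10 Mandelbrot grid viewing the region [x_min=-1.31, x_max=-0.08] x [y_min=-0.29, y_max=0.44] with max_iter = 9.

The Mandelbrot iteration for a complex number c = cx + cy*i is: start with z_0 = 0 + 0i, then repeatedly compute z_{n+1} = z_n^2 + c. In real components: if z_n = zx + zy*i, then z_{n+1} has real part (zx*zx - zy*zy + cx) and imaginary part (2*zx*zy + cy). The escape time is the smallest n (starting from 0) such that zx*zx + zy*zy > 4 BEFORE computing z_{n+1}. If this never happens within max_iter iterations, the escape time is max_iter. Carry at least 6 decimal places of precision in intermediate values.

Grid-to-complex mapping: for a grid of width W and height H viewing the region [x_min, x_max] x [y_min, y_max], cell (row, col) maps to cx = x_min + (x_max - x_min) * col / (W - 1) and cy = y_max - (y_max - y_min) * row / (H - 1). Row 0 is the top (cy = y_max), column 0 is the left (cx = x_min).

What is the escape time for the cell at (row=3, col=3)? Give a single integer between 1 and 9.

Answer: 9

Derivation:
z_0 = 0 + 0i, c = -0.9745 + 0.1967i
Iter 1: z = -0.9745 + 0.1967i, |z|^2 = 0.9884
Iter 2: z = -0.0635 + -0.1867i, |z|^2 = 0.0389
Iter 3: z = -1.0054 + 0.2204i, |z|^2 = 1.0593
Iter 4: z = -0.0124 + -0.2464i, |z|^2 = 0.0609
Iter 5: z = -1.0351 + 0.2028i, |z|^2 = 1.1126
Iter 6: z = 0.0558 + -0.2231i, |z|^2 = 0.0529
Iter 7: z = -1.0212 + 0.1718i, |z|^2 = 1.0724
Iter 8: z = 0.0388 + -0.1541i, |z|^2 = 0.0253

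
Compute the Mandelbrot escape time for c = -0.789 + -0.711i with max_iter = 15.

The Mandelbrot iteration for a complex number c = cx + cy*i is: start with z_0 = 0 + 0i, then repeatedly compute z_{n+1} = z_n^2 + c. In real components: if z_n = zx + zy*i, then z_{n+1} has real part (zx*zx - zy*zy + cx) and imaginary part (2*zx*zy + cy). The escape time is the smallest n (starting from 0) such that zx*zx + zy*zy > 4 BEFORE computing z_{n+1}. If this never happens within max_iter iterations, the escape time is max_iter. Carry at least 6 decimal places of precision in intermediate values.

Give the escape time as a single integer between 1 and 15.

z_0 = 0 + 0i, c = -0.7890 + -0.7110i
Iter 1: z = -0.7890 + -0.7110i, |z|^2 = 1.1280
Iter 2: z = -0.6720 + 0.4110i, |z|^2 = 0.6205
Iter 3: z = -0.5063 + -1.2633i, |z|^2 = 1.8523
Iter 4: z = -2.1287 + 0.5683i, |z|^2 = 4.8541
Escaped at iteration 4

Answer: 4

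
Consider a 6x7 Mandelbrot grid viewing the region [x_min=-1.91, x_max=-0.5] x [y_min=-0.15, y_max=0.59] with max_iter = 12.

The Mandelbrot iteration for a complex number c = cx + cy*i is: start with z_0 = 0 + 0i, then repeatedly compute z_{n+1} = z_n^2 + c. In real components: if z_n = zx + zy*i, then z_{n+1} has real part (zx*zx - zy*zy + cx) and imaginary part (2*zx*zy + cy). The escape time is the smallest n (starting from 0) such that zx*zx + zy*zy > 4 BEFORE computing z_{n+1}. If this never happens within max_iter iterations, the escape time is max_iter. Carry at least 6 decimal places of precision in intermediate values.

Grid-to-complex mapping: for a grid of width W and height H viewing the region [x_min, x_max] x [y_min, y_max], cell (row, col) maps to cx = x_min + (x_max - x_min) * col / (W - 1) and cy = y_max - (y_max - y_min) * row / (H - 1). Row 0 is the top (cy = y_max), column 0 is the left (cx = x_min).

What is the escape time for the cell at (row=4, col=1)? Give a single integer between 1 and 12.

z_0 = 0 + 0i, c = -1.6280 + 0.0967i
Iter 1: z = -1.6280 + 0.0967i, |z|^2 = 2.6597
Iter 2: z = 1.0130 + -0.2181i, |z|^2 = 1.0738
Iter 3: z = -0.6493 + -0.3452i, |z|^2 = 0.5408
Iter 4: z = -1.3255 + 0.5449i, |z|^2 = 2.0540
Iter 5: z = -0.1679 + -1.3480i, |z|^2 = 1.8452
Iter 6: z = -3.4169 + 0.5492i, |z|^2 = 11.9767
Escaped at iteration 6

Answer: 6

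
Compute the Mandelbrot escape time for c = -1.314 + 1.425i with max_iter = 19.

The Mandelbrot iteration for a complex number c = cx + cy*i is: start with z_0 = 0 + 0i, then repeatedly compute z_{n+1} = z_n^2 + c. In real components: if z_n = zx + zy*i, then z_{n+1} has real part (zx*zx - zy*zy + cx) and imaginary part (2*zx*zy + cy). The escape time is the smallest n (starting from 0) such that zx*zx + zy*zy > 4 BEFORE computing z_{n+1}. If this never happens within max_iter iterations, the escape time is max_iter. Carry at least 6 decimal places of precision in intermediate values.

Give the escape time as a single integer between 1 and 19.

z_0 = 0 + 0i, c = -1.3140 + 1.4250i
Iter 1: z = -1.3140 + 1.4250i, |z|^2 = 3.7572
Iter 2: z = -1.6180 + -2.3199i, |z|^2 = 8.0000
Escaped at iteration 2

Answer: 2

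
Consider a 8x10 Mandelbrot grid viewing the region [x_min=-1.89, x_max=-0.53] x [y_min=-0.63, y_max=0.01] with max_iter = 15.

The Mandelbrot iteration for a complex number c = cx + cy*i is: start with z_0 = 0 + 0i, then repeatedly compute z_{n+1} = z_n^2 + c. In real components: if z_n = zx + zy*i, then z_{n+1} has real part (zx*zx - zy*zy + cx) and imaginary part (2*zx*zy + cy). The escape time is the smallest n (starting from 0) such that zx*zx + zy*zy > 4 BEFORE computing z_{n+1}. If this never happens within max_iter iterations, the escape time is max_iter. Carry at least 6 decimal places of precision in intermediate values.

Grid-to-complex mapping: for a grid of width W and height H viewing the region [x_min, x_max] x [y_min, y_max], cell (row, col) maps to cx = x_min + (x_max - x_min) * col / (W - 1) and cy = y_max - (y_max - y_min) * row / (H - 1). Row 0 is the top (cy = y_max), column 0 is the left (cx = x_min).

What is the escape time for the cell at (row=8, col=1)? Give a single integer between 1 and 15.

Answer: 3

Derivation:
z_0 = 0 + 0i, c = -1.6957 + -0.5589i
Iter 1: z = -1.6957 + -0.5589i, |z|^2 = 3.1878
Iter 2: z = 0.8674 + 1.3365i, |z|^2 = 2.5387
Iter 3: z = -2.7297 + 1.7597i, |z|^2 = 10.5479
Escaped at iteration 3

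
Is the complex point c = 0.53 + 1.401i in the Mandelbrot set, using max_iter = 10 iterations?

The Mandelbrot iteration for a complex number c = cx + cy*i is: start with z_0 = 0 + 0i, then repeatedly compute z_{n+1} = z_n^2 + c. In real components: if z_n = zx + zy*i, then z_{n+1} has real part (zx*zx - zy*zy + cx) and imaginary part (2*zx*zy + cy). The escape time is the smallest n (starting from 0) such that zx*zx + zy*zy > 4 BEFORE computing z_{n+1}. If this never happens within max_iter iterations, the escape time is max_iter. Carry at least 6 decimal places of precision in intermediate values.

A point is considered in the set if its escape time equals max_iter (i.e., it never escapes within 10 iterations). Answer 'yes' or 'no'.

z_0 = 0 + 0i, c = 0.5300 + 1.4010i
Iter 1: z = 0.5300 + 1.4010i, |z|^2 = 2.2437
Iter 2: z = -1.1519 + 2.8861i, |z|^2 = 9.6562
Escaped at iteration 2

Answer: no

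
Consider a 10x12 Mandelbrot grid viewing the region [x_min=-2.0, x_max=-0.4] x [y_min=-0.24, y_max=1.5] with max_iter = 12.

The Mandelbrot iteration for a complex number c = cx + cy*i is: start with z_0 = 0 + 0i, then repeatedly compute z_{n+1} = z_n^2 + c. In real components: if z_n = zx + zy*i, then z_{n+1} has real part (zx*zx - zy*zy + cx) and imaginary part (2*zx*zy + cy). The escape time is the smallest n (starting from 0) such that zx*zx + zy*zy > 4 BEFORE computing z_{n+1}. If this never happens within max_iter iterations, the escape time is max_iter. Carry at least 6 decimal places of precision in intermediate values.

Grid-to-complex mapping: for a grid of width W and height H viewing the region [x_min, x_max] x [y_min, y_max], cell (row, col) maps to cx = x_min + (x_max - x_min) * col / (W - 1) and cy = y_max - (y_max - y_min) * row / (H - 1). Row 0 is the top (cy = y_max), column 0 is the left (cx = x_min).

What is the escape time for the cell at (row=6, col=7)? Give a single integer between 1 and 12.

z_0 = 0 + 0i, c = -0.7556 + 0.5509i
Iter 1: z = -0.7556 + 0.5509i, |z|^2 = 0.8744
Iter 2: z = -0.4882 + -0.2816i, |z|^2 = 0.3176
Iter 3: z = -0.5965 + 0.8258i, |z|^2 = 1.0378
Iter 4: z = -1.0817 + -0.4343i, |z|^2 = 1.3588
Iter 5: z = 0.2260 + 1.4906i, |z|^2 = 2.2728
Iter 6: z = -2.9263 + 1.2245i, |z|^2 = 10.0626
Escaped at iteration 6

Answer: 6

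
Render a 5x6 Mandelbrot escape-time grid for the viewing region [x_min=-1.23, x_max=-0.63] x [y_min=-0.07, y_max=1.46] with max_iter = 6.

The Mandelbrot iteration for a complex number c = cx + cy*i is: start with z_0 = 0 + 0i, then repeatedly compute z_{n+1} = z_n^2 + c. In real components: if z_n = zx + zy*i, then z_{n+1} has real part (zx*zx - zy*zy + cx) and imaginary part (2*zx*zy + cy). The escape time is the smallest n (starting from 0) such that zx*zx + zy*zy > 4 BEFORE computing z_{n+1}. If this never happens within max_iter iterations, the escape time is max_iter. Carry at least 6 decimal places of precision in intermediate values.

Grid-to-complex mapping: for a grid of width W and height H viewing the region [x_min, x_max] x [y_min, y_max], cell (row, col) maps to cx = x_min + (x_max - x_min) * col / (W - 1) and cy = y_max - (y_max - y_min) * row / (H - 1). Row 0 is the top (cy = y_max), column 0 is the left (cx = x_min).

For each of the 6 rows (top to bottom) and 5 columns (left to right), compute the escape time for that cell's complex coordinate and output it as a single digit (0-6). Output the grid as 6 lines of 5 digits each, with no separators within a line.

Answer: 22222
33333
33344
45566
66666
66666

Derivation:
(row=0, col=0): c = -1.2300 + 1.4600i → escape time 2
(row=0, col=1): c = -1.0800 + 1.4600i → escape time 2
(row=0, col=2): c = -0.9300 + 1.4600i → escape time 2
(row=0, col=3): c = -0.7800 + 1.4600i → escape time 2
(row=0, col=4): c = -0.6300 + 1.4600i → escape time 2
(row=1, col=0): c = -1.2300 + 1.1540i → escape time 3
(row=1, col=1): c = -1.0800 + 1.1540i → escape time 3
(row=1, col=2): c = -0.9300 + 1.1540i → escape time 3
(row=1, col=3): c = -0.7800 + 1.1540i → escape time 3
(row=1, col=4): c = -0.6300 + 1.1540i → escape time 3
(row=2, col=0): c = -1.2300 + 0.8480i → escape time 3
(row=2, col=1): c = -1.0800 + 0.8480i → escape time 3
(row=2, col=2): c = -0.9300 + 0.8480i → escape time 3
(row=2, col=3): c = -0.7800 + 0.8480i → escape time 4
(row=2, col=4): c = -0.6300 + 0.8480i → escape time 4
(row=3, col=0): c = -1.2300 + 0.5420i → escape time 4
(row=3, col=1): c = -1.0800 + 0.5420i → escape time 5
(row=3, col=2): c = -0.9300 + 0.5420i → escape time 5
(row=3, col=3): c = -0.7800 + 0.5420i → escape time 6
(row=3, col=4): c = -0.6300 + 0.5420i → escape time 6
(row=4, col=0): c = -1.2300 + 0.2360i → escape time 6
(row=4, col=1): c = -1.0800 + 0.2360i → escape time 6
(row=4, col=2): c = -0.9300 + 0.2360i → escape time 6
(row=4, col=3): c = -0.7800 + 0.2360i → escape time 6
(row=4, col=4): c = -0.6300 + 0.2360i → escape time 6
(row=5, col=0): c = -1.2300 + -0.0700i → escape time 6
(row=5, col=1): c = -1.0800 + -0.0700i → escape time 6
(row=5, col=2): c = -0.9300 + -0.0700i → escape time 6
(row=5, col=3): c = -0.7800 + -0.0700i → escape time 6
(row=5, col=4): c = -0.6300 + -0.0700i → escape time 6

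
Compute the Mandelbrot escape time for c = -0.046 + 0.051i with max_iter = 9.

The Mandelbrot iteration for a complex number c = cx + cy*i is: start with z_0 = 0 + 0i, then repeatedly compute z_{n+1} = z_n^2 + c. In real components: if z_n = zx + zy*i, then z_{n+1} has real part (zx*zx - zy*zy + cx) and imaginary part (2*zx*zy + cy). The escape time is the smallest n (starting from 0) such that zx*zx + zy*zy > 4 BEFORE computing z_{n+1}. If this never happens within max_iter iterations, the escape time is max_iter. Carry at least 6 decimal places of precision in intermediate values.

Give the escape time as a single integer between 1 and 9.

Answer: 9

Derivation:
z_0 = 0 + 0i, c = -0.0460 + 0.0510i
Iter 1: z = -0.0460 + 0.0510i, |z|^2 = 0.0047
Iter 2: z = -0.0465 + 0.0463i, |z|^2 = 0.0043
Iter 3: z = -0.0460 + 0.0467i, |z|^2 = 0.0043
Iter 4: z = -0.0461 + 0.0467i, |z|^2 = 0.0043
Iter 5: z = -0.0461 + 0.0467i, |z|^2 = 0.0043
Iter 6: z = -0.0461 + 0.0467i, |z|^2 = 0.0043
Iter 7: z = -0.0461 + 0.0467i, |z|^2 = 0.0043
Iter 8: z = -0.0461 + 0.0467i, |z|^2 = 0.0043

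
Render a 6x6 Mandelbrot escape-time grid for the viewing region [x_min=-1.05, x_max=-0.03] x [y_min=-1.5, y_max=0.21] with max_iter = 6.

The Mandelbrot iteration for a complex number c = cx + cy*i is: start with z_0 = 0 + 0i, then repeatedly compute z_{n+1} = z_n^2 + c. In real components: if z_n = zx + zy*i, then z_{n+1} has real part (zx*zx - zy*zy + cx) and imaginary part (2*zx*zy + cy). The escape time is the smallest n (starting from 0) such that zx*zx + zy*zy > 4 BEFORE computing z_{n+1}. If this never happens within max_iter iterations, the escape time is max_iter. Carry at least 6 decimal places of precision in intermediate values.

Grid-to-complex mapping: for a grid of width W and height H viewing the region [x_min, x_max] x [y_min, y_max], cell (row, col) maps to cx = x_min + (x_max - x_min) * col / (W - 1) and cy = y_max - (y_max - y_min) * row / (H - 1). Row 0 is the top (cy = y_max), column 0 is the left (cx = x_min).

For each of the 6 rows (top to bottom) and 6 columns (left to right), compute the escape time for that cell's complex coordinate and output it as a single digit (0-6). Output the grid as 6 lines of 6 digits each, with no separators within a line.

(row=0, col=0): c = -1.0500 + 0.2100i → escape time 6
(row=0, col=1): c = -0.8460 + 0.2100i → escape time 6
(row=0, col=2): c = -0.6420 + 0.2100i → escape time 6
(row=0, col=3): c = -0.4380 + 0.2100i → escape time 6
(row=0, col=4): c = -0.2340 + 0.2100i → escape time 6
(row=0, col=5): c = -0.0300 + 0.2100i → escape time 6
(row=1, col=0): c = -1.0500 + -0.1320i → escape time 6
(row=1, col=1): c = -0.8460 + -0.1320i → escape time 6
(row=1, col=2): c = -0.6420 + -0.1320i → escape time 6
(row=1, col=3): c = -0.4380 + -0.1320i → escape time 6
(row=1, col=4): c = -0.2340 + -0.1320i → escape time 6
(row=1, col=5): c = -0.0300 + -0.1320i → escape time 6
(row=2, col=0): c = -1.0500 + -0.4740i → escape time 5
(row=2, col=1): c = -0.8460 + -0.4740i → escape time 6
(row=2, col=2): c = -0.6420 + -0.4740i → escape time 6
(row=2, col=3): c = -0.4380 + -0.4740i → escape time 6
(row=2, col=4): c = -0.2340 + -0.4740i → escape time 6
(row=2, col=5): c = -0.0300 + -0.4740i → escape time 6
(row=3, col=0): c = -1.0500 + -0.8160i → escape time 3
(row=3, col=1): c = -0.8460 + -0.8160i → escape time 4
(row=3, col=2): c = -0.6420 + -0.8160i → escape time 4
(row=3, col=3): c = -0.4380 + -0.8160i → escape time 6
(row=3, col=4): c = -0.2340 + -0.8160i → escape time 6
(row=3, col=5): c = -0.0300 + -0.8160i → escape time 6
(row=4, col=0): c = -1.0500 + -1.1580i → escape time 3
(row=4, col=1): c = -0.8460 + -1.1580i → escape time 3
(row=4, col=2): c = -0.6420 + -1.1580i → escape time 3
(row=4, col=3): c = -0.4380 + -1.1580i → escape time 3
(row=4, col=4): c = -0.2340 + -1.1580i → escape time 4
(row=4, col=5): c = -0.0300 + -1.1580i → escape time 4
(row=5, col=0): c = -1.0500 + -1.5000i → escape time 2
(row=5, col=1): c = -0.8460 + -1.5000i → escape time 2
(row=5, col=2): c = -0.6420 + -1.5000i → escape time 2
(row=5, col=3): c = -0.4380 + -1.5000i → escape time 2
(row=5, col=4): c = -0.2340 + -1.5000i → escape time 2
(row=5, col=5): c = -0.0300 + -1.5000i → escape time 2

Answer: 666666
666666
566666
344666
333344
222222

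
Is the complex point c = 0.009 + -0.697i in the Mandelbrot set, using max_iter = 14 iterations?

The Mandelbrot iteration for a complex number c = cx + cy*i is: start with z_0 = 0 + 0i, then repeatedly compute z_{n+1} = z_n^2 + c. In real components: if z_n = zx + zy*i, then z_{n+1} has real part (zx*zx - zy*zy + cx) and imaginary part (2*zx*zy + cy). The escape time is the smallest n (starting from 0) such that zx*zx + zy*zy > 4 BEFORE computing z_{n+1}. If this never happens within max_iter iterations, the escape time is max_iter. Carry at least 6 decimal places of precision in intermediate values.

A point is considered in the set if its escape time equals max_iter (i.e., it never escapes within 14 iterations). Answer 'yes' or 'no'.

z_0 = 0 + 0i, c = 0.0090 + -0.6970i
Iter 1: z = 0.0090 + -0.6970i, |z|^2 = 0.4859
Iter 2: z = -0.4767 + -0.7095i, |z|^2 = 0.7307
Iter 3: z = -0.2672 + -0.0205i, |z|^2 = 0.0718
Iter 4: z = 0.0800 + -0.6861i, |z|^2 = 0.4771
Iter 5: z = -0.4553 + -0.8067i, |z|^2 = 0.8581
Iter 6: z = -0.4345 + 0.0376i, |z|^2 = 0.1902
Iter 7: z = 0.1964 + -0.7297i, |z|^2 = 0.5710
Iter 8: z = -0.4848 + -0.9836i, |z|^2 = 1.2025
Iter 9: z = -0.7234 + 0.2567i, |z|^2 = 0.5893
Iter 10: z = 0.4665 + -1.0685i, |z|^2 = 1.3592
Iter 11: z = -0.9151 + -1.6938i, |z|^2 = 3.7063
Iter 12: z = -2.0226 + 2.4029i, |z|^2 = 9.8648
Escaped at iteration 12

Answer: no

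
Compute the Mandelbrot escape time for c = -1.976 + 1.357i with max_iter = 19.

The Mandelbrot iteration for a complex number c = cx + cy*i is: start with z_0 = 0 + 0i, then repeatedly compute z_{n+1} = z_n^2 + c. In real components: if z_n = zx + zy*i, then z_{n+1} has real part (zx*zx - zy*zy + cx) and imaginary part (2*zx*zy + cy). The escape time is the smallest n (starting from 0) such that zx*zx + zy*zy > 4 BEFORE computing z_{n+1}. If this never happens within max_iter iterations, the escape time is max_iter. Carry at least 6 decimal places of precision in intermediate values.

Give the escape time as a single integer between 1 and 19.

z_0 = 0 + 0i, c = -1.9760 + 1.3570i
Iter 1: z = -1.9760 + 1.3570i, |z|^2 = 5.7460
Escaped at iteration 1

Answer: 1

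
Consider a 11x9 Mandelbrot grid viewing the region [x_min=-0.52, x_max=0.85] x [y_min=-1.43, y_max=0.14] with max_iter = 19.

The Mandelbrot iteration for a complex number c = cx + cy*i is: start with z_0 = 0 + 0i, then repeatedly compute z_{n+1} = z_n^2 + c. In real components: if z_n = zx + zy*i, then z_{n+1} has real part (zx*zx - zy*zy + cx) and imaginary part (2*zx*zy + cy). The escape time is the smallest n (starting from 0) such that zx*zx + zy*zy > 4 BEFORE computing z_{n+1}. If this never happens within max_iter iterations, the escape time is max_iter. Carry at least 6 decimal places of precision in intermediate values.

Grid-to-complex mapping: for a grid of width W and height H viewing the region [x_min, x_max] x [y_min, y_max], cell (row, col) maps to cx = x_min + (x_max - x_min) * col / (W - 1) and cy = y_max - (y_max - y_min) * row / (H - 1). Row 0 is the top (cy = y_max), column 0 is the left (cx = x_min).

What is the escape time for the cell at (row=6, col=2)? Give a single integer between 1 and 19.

Answer: 6

Derivation:
z_0 = 0 + 0i, c = -0.2460 + -1.0375i
Iter 1: z = -0.2460 + -1.0375i, |z|^2 = 1.1369
Iter 2: z = -1.2619 + -0.5270i, |z|^2 = 1.8701
Iter 3: z = 1.0686 + 0.2927i, |z|^2 = 1.2275
Iter 4: z = 0.8102 + -0.4120i, |z|^2 = 0.8262
Iter 5: z = 0.2407 + -1.7052i, |z|^2 = 2.9656
Iter 6: z = -3.0957 + -1.8583i, |z|^2 = 13.0370
Escaped at iteration 6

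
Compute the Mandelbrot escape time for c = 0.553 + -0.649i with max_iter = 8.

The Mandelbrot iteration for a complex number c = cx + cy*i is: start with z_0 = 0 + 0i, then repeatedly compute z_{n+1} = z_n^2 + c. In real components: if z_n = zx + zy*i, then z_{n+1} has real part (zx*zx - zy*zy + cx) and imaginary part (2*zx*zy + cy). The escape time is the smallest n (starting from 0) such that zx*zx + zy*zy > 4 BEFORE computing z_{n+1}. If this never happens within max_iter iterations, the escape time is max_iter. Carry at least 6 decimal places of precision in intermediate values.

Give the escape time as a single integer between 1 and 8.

Answer: 3

Derivation:
z_0 = 0 + 0i, c = 0.5530 + -0.6490i
Iter 1: z = 0.5530 + -0.6490i, |z|^2 = 0.7270
Iter 2: z = 0.4376 + -1.3668i, |z|^2 = 2.0596
Iter 3: z = -1.1236 + -1.8452i, |z|^2 = 4.6674
Escaped at iteration 3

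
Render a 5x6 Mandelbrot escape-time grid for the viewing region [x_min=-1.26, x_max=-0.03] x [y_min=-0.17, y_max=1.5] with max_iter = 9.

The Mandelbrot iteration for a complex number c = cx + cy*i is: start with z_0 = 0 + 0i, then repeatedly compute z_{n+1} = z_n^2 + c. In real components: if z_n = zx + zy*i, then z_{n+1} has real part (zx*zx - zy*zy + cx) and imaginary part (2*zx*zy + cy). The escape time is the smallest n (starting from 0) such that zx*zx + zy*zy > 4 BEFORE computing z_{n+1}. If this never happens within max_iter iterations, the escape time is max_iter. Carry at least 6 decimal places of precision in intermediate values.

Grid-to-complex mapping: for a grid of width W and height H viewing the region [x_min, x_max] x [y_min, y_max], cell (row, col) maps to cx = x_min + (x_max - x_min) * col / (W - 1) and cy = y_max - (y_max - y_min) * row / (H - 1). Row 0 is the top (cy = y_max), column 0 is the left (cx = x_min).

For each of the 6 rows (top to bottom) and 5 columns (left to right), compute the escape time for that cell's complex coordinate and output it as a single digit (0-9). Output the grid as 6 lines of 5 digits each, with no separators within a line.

(row=0, col=0): c = -1.2600 + 1.5000i → escape time 2
(row=0, col=1): c = -0.9525 + 1.5000i → escape time 2
(row=0, col=2): c = -0.6450 + 1.5000i → escape time 2
(row=0, col=3): c = -0.3375 + 1.5000i → escape time 2
(row=0, col=4): c = -0.0300 + 1.5000i → escape time 2
(row=1, col=0): c = -1.2600 + 1.1660i → escape time 2
(row=1, col=1): c = -0.9525 + 1.1660i → escape time 3
(row=1, col=2): c = -0.6450 + 1.1660i → escape time 3
(row=1, col=3): c = -0.3375 + 1.1660i → escape time 3
(row=1, col=4): c = -0.0300 + 1.1660i → escape time 3
(row=2, col=0): c = -1.2600 + 0.8320i → escape time 3
(row=2, col=1): c = -0.9525 + 0.8320i → escape time 3
(row=2, col=2): c = -0.6450 + 0.8320i → escape time 4
(row=2, col=3): c = -0.3375 + 0.8320i → escape time 7
(row=2, col=4): c = -0.0300 + 0.8320i → escape time 9
(row=3, col=0): c = -1.2600 + 0.4980i → escape time 4
(row=3, col=1): c = -0.9525 + 0.4980i → escape time 5
(row=3, col=2): c = -0.6450 + 0.4980i → escape time 9
(row=3, col=3): c = -0.3375 + 0.4980i → escape time 9
(row=3, col=4): c = -0.0300 + 0.4980i → escape time 9
(row=4, col=0): c = -1.2600 + 0.1640i → escape time 9
(row=4, col=1): c = -0.9525 + 0.1640i → escape time 9
(row=4, col=2): c = -0.6450 + 0.1640i → escape time 9
(row=4, col=3): c = -0.3375 + 0.1640i → escape time 9
(row=4, col=4): c = -0.0300 + 0.1640i → escape time 9
(row=5, col=0): c = -1.2600 + -0.1700i → escape time 9
(row=5, col=1): c = -0.9525 + -0.1700i → escape time 9
(row=5, col=2): c = -0.6450 + -0.1700i → escape time 9
(row=5, col=3): c = -0.3375 + -0.1700i → escape time 9
(row=5, col=4): c = -0.0300 + -0.1700i → escape time 9

Answer: 22222
23333
33479
45999
99999
99999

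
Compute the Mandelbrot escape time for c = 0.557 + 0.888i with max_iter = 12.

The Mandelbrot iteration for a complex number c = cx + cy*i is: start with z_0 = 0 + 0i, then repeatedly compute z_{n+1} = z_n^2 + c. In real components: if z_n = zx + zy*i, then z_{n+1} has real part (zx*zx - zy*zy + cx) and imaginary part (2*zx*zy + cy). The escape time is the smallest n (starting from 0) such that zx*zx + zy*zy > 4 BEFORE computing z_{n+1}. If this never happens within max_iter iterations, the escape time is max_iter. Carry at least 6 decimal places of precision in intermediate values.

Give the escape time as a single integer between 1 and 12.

Answer: 3

Derivation:
z_0 = 0 + 0i, c = 0.5570 + 0.8880i
Iter 1: z = 0.5570 + 0.8880i, |z|^2 = 1.0988
Iter 2: z = 0.0787 + 1.8772i, |z|^2 = 3.5302
Iter 3: z = -2.9608 + 1.1835i, |z|^2 = 10.1670
Escaped at iteration 3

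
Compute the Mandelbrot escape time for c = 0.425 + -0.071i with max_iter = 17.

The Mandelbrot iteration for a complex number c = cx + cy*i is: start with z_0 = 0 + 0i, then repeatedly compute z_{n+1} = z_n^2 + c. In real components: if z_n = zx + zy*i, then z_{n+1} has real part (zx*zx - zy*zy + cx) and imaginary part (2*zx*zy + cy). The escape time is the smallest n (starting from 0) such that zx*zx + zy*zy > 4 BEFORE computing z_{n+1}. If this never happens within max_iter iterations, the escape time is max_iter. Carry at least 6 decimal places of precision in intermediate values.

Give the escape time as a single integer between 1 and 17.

z_0 = 0 + 0i, c = 0.4250 + -0.0710i
Iter 1: z = 0.4250 + -0.0710i, |z|^2 = 0.1857
Iter 2: z = 0.6006 + -0.1313i, |z|^2 = 0.3780
Iter 3: z = 0.7684 + -0.2288i, |z|^2 = 0.6429
Iter 4: z = 0.9632 + -0.4226i, |z|^2 = 1.1063
Iter 5: z = 1.1741 + -0.8851i, |z|^2 = 2.1619
Iter 6: z = 1.0202 + -2.1494i, |z|^2 = 5.6606
Escaped at iteration 6

Answer: 6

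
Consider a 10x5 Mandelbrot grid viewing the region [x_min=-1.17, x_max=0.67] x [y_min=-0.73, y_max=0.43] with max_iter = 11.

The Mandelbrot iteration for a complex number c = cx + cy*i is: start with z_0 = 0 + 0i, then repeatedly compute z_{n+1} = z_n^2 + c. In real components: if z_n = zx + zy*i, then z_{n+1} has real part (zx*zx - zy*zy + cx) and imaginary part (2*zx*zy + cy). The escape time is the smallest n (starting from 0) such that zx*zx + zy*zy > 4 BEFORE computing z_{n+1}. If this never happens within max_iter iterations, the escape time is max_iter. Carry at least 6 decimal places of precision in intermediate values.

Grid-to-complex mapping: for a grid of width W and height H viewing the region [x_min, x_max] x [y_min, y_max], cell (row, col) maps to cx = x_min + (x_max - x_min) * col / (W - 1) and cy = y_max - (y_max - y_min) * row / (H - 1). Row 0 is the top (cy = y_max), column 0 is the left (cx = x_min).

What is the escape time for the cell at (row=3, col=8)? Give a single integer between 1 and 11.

Answer: 6

Derivation:
z_0 = 0 + 0i, c = 0.4656 + -0.4400i
Iter 1: z = 0.4656 + -0.4400i, |z|^2 = 0.4103
Iter 2: z = 0.4887 + -0.8497i, |z|^2 = 0.9608
Iter 3: z = -0.0176 + -1.2705i, |z|^2 = 1.6144
Iter 4: z = -1.1483 + -0.3953i, |z|^2 = 1.4748
Iter 5: z = 1.6278 + 0.4678i, |z|^2 = 2.8686
Iter 6: z = 2.8964 + 1.0830i, |z|^2 = 9.5621
Escaped at iteration 6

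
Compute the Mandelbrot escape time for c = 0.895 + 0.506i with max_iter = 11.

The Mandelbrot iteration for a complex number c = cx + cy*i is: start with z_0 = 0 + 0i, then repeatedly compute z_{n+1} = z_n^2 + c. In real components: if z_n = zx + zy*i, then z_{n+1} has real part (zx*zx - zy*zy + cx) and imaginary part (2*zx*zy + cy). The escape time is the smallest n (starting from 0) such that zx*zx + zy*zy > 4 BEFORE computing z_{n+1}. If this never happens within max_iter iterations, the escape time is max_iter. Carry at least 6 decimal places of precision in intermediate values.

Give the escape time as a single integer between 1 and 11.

z_0 = 0 + 0i, c = 0.8950 + 0.5060i
Iter 1: z = 0.8950 + 0.5060i, |z|^2 = 1.0571
Iter 2: z = 1.4400 + 1.4117i, |z|^2 = 4.0666
Escaped at iteration 2

Answer: 2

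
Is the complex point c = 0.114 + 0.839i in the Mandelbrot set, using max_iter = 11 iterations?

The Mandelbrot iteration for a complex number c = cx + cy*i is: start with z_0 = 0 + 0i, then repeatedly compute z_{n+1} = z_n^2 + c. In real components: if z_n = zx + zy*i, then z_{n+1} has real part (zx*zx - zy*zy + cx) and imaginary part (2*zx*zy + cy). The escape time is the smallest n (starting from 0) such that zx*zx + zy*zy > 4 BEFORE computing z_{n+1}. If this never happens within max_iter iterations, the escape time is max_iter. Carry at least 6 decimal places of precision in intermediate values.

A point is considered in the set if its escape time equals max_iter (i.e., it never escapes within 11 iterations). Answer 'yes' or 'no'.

z_0 = 0 + 0i, c = 0.1140 + 0.8390i
Iter 1: z = 0.1140 + 0.8390i, |z|^2 = 0.7169
Iter 2: z = -0.5769 + 1.0303i, |z|^2 = 1.3943
Iter 3: z = -0.6147 + -0.3498i, |z|^2 = 0.5002
Iter 4: z = 0.3694 + 1.2690i, |z|^2 = 1.7469
Iter 5: z = -1.3599 + 1.7767i, |z|^2 = 5.0059
Escaped at iteration 5

Answer: no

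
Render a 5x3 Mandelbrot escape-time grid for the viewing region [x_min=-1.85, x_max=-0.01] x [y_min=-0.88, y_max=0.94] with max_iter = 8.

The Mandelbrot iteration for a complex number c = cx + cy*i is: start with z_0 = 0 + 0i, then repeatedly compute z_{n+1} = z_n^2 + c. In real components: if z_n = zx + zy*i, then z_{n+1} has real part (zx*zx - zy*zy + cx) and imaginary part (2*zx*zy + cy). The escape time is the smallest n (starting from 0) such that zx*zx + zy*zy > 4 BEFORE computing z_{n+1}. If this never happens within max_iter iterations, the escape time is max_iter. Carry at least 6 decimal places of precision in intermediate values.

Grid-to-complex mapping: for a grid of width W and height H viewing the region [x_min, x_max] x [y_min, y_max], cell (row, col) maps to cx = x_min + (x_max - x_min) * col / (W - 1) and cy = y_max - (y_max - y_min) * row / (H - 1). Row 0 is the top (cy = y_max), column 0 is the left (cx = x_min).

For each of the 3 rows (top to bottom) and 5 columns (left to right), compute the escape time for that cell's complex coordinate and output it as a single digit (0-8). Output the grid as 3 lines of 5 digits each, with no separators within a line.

Answer: 13347
68888
13358

Derivation:
(row=0, col=0): c = -1.8500 + 0.9400i → escape time 1
(row=0, col=1): c = -1.3900 + 0.9400i → escape time 3
(row=0, col=2): c = -0.9300 + 0.9400i → escape time 3
(row=0, col=3): c = -0.4700 + 0.9400i → escape time 4
(row=0, col=4): c = -0.0100 + 0.9400i → escape time 7
(row=1, col=0): c = -1.8500 + 0.0300i → escape time 6
(row=1, col=1): c = -1.3900 + 0.0300i → escape time 8
(row=1, col=2): c = -0.9300 + 0.0300i → escape time 8
(row=1, col=3): c = -0.4700 + 0.0300i → escape time 8
(row=1, col=4): c = -0.0100 + 0.0300i → escape time 8
(row=2, col=0): c = -1.8500 + -0.8800i → escape time 1
(row=2, col=1): c = -1.3900 + -0.8800i → escape time 3
(row=2, col=2): c = -0.9300 + -0.8800i → escape time 3
(row=2, col=3): c = -0.4700 + -0.8800i → escape time 5
(row=2, col=4): c = -0.0100 + -0.8800i → escape time 8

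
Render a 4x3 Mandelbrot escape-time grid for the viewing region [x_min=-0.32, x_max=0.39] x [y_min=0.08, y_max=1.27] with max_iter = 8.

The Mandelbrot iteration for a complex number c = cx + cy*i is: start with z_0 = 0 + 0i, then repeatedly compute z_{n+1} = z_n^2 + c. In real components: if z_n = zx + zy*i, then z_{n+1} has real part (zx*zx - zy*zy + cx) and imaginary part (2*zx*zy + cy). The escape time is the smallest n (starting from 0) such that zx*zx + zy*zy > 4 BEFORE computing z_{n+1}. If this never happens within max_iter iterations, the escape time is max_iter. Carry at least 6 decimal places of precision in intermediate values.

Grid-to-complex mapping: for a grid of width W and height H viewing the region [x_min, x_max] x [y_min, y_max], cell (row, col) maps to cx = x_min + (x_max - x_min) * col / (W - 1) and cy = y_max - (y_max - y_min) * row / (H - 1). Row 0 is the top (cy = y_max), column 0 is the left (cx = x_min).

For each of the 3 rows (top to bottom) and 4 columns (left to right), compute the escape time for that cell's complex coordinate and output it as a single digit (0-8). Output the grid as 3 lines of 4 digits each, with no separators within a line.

(row=0, col=0): c = -0.3200 + 1.2700i → escape time 3
(row=0, col=1): c = -0.0833 + 1.2700i → escape time 3
(row=0, col=2): c = 0.1533 + 1.2700i → escape time 2
(row=0, col=3): c = 0.3900 + 1.2700i → escape time 2
(row=1, col=0): c = -0.3200 + 0.6750i → escape time 8
(row=1, col=1): c = -0.0833 + 0.6750i → escape time 8
(row=1, col=2): c = 0.1533 + 0.6750i → escape time 8
(row=1, col=3): c = 0.3900 + 0.6750i → escape time 7
(row=2, col=0): c = -0.3200 + 0.0800i → escape time 8
(row=2, col=1): c = -0.0833 + 0.0800i → escape time 8
(row=2, col=2): c = 0.1533 + 0.0800i → escape time 8
(row=2, col=3): c = 0.3900 + 0.0800i → escape time 8

Answer: 3322
8887
8888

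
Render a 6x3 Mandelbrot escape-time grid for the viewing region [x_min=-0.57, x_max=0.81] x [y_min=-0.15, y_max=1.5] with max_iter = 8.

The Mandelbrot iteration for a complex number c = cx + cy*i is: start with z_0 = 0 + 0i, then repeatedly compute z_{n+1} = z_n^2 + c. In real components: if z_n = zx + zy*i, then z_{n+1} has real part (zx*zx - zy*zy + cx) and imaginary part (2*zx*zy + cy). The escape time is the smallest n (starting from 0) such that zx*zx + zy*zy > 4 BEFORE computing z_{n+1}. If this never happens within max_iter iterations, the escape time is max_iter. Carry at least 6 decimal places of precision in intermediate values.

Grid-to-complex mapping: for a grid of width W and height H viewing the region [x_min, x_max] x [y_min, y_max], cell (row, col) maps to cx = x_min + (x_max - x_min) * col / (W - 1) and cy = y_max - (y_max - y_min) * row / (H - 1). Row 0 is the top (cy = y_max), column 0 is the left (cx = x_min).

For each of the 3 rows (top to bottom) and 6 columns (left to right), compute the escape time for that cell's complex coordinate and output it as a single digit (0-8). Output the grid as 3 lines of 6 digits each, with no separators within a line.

Answer: 222222
888732
888853

Derivation:
(row=0, col=0): c = -0.5700 + 1.5000i → escape time 2
(row=0, col=1): c = -0.2940 + 1.5000i → escape time 2
(row=0, col=2): c = -0.0180 + 1.5000i → escape time 2
(row=0, col=3): c = 0.2580 + 1.5000i → escape time 2
(row=0, col=4): c = 0.5340 + 1.5000i → escape time 2
(row=0, col=5): c = 0.8100 + 1.5000i → escape time 2
(row=1, col=0): c = -0.5700 + 0.6750i → escape time 8
(row=1, col=1): c = -0.2940 + 0.6750i → escape time 8
(row=1, col=2): c = -0.0180 + 0.6750i → escape time 8
(row=1, col=3): c = 0.2580 + 0.6750i → escape time 7
(row=1, col=4): c = 0.5340 + 0.6750i → escape time 3
(row=1, col=5): c = 0.8100 + 0.6750i → escape time 2
(row=2, col=0): c = -0.5700 + -0.1500i → escape time 8
(row=2, col=1): c = -0.2940 + -0.1500i → escape time 8
(row=2, col=2): c = -0.0180 + -0.1500i → escape time 8
(row=2, col=3): c = 0.2580 + -0.1500i → escape time 8
(row=2, col=4): c = 0.5340 + -0.1500i → escape time 5
(row=2, col=5): c = 0.8100 + -0.1500i → escape time 3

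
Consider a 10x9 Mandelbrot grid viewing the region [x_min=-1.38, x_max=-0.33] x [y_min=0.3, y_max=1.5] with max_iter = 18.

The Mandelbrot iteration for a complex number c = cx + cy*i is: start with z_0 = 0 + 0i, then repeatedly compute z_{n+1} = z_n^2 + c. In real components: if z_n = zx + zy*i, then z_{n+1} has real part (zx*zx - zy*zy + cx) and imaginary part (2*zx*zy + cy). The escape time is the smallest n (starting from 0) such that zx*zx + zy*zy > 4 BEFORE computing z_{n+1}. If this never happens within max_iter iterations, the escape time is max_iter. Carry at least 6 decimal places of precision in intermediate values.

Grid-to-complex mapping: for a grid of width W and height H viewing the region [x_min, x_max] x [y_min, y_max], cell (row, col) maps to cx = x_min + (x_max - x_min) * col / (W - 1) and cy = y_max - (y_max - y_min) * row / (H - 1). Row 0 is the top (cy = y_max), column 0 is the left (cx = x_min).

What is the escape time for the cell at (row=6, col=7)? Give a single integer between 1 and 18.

Answer: 18

Derivation:
z_0 = 0 + 0i, c = -0.5633 + 0.6000i
Iter 1: z = -0.5633 + 0.6000i, |z|^2 = 0.6773
Iter 2: z = -0.6060 + -0.0760i, |z|^2 = 0.3730
Iter 3: z = -0.2019 + 0.6921i, |z|^2 = 0.5198
Iter 4: z = -1.0016 + 0.3205i, |z|^2 = 1.1059
Iter 5: z = 0.3371 + -0.0421i, |z|^2 = 0.1154
Iter 6: z = -0.4515 + 0.5716i, |z|^2 = 0.5306
Iter 7: z = -0.6862 + 0.0839i, |z|^2 = 0.4780
Iter 8: z = -0.0994 + 0.4849i, |z|^2 = 0.2450
Iter 9: z = -0.7886 + 0.5036i, |z|^2 = 0.8754
Iter 10: z = -0.1951 + -0.1942i, |z|^2 = 0.0758
Iter 11: z = -0.5630 + 0.6758i, |z|^2 = 0.7736
Iter 12: z = -0.7031 + -0.1609i, |z|^2 = 0.5202
Iter 13: z = -0.0949 + 0.8262i, |z|^2 = 0.6917
Iter 14: z = -1.2370 + 0.4431i, |z|^2 = 1.7265
Iter 15: z = 0.7705 + -0.4963i, |z|^2 = 0.8399
Iter 16: z = -0.2160 + -0.1647i, |z|^2 = 0.0738
Iter 17: z = -0.5438 + 0.6712i, |z|^2 = 0.7462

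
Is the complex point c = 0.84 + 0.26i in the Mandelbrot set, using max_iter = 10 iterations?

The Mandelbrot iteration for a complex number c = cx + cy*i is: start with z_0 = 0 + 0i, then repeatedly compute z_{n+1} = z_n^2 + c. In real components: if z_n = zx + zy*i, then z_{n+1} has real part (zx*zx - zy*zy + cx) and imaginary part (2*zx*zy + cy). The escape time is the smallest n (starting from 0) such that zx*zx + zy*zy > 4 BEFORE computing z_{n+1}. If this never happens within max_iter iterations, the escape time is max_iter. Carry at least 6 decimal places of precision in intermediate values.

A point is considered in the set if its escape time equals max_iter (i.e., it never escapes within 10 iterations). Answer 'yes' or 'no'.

Answer: no

Derivation:
z_0 = 0 + 0i, c = 0.8400 + 0.2600i
Iter 1: z = 0.8400 + 0.2600i, |z|^2 = 0.7732
Iter 2: z = 1.4780 + 0.6968i, |z|^2 = 2.6700
Iter 3: z = 2.5390 + 2.3197i, |z|^2 = 11.8275
Escaped at iteration 3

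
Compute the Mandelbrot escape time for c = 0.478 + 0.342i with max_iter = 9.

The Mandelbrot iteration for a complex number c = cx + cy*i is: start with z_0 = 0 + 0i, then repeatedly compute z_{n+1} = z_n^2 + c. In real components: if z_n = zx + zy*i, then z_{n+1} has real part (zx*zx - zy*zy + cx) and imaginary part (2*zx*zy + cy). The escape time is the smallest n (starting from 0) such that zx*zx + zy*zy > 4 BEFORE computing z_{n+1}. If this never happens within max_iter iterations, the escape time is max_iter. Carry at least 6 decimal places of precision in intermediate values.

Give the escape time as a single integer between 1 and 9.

z_0 = 0 + 0i, c = 0.4780 + 0.3420i
Iter 1: z = 0.4780 + 0.3420i, |z|^2 = 0.3454
Iter 2: z = 0.5895 + 0.6690i, |z|^2 = 0.7950
Iter 3: z = 0.3780 + 1.1307i, |z|^2 = 1.4214
Iter 4: z = -0.6576 + 1.1969i, |z|^2 = 1.8651
Iter 5: z = -0.5221 + -1.2322i, |z|^2 = 1.7910
Iter 6: z = -0.7677 + 1.6288i, |z|^2 = 3.2423
Iter 7: z = -1.5854 + -2.1589i, |z|^2 = 7.1745
Escaped at iteration 7

Answer: 7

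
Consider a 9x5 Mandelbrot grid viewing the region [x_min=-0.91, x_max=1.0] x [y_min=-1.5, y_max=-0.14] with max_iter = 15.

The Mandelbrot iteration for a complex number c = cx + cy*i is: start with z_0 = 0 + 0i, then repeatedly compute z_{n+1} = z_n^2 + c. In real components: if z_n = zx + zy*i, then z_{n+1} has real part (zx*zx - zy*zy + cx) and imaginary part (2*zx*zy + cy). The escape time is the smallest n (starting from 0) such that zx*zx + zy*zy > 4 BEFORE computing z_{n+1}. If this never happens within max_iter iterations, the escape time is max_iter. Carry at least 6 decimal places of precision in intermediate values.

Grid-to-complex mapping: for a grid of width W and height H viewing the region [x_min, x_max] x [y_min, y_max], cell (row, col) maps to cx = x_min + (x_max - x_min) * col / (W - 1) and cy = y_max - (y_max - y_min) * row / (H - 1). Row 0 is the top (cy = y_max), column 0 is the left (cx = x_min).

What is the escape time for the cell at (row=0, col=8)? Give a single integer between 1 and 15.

z_0 = 0 + 0i, c = 1.0000 + -0.1400i
Iter 1: z = 1.0000 + -0.1400i, |z|^2 = 1.0196
Iter 2: z = 1.9804 + -0.4200i, |z|^2 = 4.0984
Escaped at iteration 2

Answer: 2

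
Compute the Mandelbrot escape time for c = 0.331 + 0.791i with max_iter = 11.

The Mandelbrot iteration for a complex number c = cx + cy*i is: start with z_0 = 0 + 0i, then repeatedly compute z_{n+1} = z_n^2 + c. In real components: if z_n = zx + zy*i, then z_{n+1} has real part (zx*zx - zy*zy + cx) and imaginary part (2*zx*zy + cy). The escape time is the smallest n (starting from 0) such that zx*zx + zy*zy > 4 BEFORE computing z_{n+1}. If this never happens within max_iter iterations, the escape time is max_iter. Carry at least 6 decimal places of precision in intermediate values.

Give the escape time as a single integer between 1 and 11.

Answer: 4

Derivation:
z_0 = 0 + 0i, c = 0.3310 + 0.7910i
Iter 1: z = 0.3310 + 0.7910i, |z|^2 = 0.7352
Iter 2: z = -0.1851 + 1.3146i, |z|^2 = 1.7626
Iter 3: z = -1.3630 + 0.3043i, |z|^2 = 1.9504
Iter 4: z = 2.0962 + -0.0384i, |z|^2 = 4.3957
Escaped at iteration 4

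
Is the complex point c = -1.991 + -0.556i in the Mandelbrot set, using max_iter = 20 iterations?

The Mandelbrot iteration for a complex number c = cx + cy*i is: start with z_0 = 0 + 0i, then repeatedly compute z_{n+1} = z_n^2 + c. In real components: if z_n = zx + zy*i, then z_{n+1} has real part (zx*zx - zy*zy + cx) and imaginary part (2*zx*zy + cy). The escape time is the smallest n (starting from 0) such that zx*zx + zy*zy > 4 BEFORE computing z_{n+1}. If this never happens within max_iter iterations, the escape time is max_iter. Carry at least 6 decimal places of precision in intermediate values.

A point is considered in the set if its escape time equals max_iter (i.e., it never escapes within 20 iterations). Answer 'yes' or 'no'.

Answer: no

Derivation:
z_0 = 0 + 0i, c = -1.9910 + -0.5560i
Iter 1: z = -1.9910 + -0.5560i, |z|^2 = 4.2732
Escaped at iteration 1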